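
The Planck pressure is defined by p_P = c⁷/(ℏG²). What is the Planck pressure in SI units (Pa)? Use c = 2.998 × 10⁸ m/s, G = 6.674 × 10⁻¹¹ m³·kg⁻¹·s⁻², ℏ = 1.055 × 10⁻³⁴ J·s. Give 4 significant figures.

4.632 × 10¹¹³ Pa

p_P = c⁷/(ℏG²)
  = 2.177 × 10⁵⁹ / 4.699 × 10⁻⁵⁵
  = 4.632 × 10¹¹³ Pa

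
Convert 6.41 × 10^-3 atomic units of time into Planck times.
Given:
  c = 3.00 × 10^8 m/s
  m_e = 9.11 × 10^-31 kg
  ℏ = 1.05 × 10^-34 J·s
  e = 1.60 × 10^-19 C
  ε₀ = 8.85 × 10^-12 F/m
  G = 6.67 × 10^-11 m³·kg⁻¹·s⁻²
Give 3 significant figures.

atomic unit of time: τ_au = (4πε₀)²ℏ³/(m_e e⁴) = 2.40 × 10^-17 s
Planck time: t_P = √(ℏG/c⁵) = 5.37 × 10^-44 s
6.41 × 10^-3 × 2.40 × 10^-17 / 5.37 × 10^-44 = 2.86 × 10^24

2.86 × 10^24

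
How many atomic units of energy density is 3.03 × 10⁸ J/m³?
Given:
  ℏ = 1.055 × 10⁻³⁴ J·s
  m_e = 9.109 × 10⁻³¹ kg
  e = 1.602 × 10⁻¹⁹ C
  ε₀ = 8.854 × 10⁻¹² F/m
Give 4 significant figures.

1.034 × 10⁻⁵

atomic unit of energy density: u_au = E_h/a₀³ = m_e⁴e¹⁰/((4πε₀)⁵ℏ⁸) = 2.929 × 10¹³ J/m³.
3.03 × 10⁸ / 2.929 × 10¹³ = 1.034 × 10⁻⁵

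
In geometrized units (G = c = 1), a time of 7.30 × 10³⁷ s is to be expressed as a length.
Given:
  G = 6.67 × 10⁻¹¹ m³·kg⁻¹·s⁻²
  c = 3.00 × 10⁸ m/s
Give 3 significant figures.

Time → length via c.
7.30 × 10³⁷ s × (c) = 2.19 × 10⁴⁶ m

2.19 × 10⁴⁶ m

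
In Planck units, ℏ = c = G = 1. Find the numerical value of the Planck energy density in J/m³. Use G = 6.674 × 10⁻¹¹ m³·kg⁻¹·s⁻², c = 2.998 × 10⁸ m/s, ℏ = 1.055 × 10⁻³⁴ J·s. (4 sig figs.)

Dimensional analysis gives u_P = c⁷/(ℏG²).
  = 2.177 × 10⁵⁹ / 4.699 × 10⁻⁵⁵
  = 4.632 × 10¹¹³ J/m³

4.632 × 10¹¹³ J/m³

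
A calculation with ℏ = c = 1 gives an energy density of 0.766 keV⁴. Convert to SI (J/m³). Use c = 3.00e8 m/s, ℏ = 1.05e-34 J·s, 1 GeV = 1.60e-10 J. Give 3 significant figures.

[E]/[L]³ = [E]⁴/(ℏc)³; restore (ℏc)⁻³.
1 GeV⁴ → 1/(ℏc)³ × (1 GeV in J)⁴ = 2.10e37 J/m³.
Convert the energy scale: 0.766 keV⁴ = 7.66e-25 GeV⁴.
Result: 7.66e-25 × 2.10e37 = 1.61e13 J/m³.

1.61e13 J/m³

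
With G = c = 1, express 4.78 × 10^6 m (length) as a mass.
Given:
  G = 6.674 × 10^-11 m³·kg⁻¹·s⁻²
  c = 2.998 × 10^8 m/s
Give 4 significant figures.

Length → mass via c²/G.
4.78 × 10^6 m × (c²/G) = 6.437 × 10^33 kg

6.437 × 10^33 kg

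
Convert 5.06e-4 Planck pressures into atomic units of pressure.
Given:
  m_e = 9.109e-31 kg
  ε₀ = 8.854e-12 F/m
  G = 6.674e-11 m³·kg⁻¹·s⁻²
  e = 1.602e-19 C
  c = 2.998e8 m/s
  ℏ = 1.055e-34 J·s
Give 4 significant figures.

Planck pressure: p_P = c⁷/(ℏG²) = 4.632e113 Pa
atomic unit of pressure: P_au = E_h/a₀³ = m_e⁴e¹⁰/((4πε₀)⁵ℏ⁸) = 2.929e13 Pa
5.06e-4 × 4.632e113 / 2.929e13 = 8.002e96

8.002e96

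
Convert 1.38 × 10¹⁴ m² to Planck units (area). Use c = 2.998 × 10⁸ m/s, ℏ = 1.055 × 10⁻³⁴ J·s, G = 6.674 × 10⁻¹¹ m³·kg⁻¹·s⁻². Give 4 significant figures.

Planck area: A_P = ℏG/c³ = 2.613 × 10⁻⁷⁰ m².
1.38 × 10¹⁴ / 2.613 × 10⁻⁷⁰ = 5.281 × 10⁸³

5.281 × 10⁸³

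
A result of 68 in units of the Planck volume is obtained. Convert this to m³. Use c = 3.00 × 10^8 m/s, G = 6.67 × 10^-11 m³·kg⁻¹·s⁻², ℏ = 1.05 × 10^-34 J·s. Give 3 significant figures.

One Planck volume: V_P = (ℏG/c³)^(3/2) = 4.18 × 10^-105 m³.
68 × 4.18 × 10^-105 m³ = 2.84 × 10^-103 m³

2.84 × 10^-103 m³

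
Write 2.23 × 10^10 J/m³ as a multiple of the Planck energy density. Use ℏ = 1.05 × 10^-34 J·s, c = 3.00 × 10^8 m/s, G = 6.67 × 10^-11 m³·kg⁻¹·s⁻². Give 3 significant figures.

Planck energy density: u_P = c⁷/(ℏG²) = 4.68 × 10^113 J/m³.
2.23 × 10^10 / 4.68 × 10^113 = 4.76 × 10^-104

4.76 × 10^-104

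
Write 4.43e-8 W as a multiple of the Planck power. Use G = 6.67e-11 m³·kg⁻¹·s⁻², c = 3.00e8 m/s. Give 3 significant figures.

1.22e-60

Planck power: P_P = c⁵/G = 3.64e52 W.
4.43e-8 / 3.64e52 = 1.22e-60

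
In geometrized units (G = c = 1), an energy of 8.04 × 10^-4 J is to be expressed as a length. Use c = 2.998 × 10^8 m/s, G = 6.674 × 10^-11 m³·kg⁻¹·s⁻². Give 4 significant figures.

Energy → length via G/c⁴.
8.04 × 10^-4 J × (G/c⁴) = 6.642 × 10^-48 m

6.642 × 10^-48 m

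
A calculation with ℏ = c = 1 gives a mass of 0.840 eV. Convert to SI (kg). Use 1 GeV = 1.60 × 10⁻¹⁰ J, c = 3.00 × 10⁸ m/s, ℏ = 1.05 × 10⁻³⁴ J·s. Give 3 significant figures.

Mass is [E]/c²; divide by c².
1 GeV → 1/c² × (1 GeV in J) = 1.78 × 10⁻²⁷ kg.
Convert the energy scale: 0.840 eV = 8.40 × 10⁻¹⁰ GeV.
Result: 8.40 × 10⁻¹⁰ × 1.78 × 10⁻²⁷ = 1.49 × 10⁻³⁶ kg.

1.49 × 10⁻³⁶ kg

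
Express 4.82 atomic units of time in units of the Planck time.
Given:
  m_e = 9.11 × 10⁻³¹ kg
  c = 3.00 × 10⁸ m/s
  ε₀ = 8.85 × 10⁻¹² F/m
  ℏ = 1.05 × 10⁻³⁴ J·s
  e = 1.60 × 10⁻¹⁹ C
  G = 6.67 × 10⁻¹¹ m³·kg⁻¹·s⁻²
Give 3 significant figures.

2.15 × 10²⁷

atomic unit of time: τ_au = (4πε₀)²ℏ³/(m_e e⁴) = 2.40 × 10⁻¹⁷ s
Planck time: t_P = √(ℏG/c⁵) = 5.37 × 10⁻⁴⁴ s
4.82 × 2.40 × 10⁻¹⁷ / 5.37 × 10⁻⁴⁴ = 2.15 × 10²⁷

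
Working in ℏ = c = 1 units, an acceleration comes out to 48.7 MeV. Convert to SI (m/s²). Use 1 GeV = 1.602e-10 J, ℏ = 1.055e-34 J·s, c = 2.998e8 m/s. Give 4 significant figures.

Acceleration is [L]/[T]² = c·[E]/ℏ.
1 GeV → c/ℏ × (1 GeV in J) = 4.552e32 m/s².
Convert the energy scale: 48.7 MeV = 0.0487 GeV.
Result: 0.0487 × 4.552e32 = 2.217e31 m/s².

2.217e31 m/s²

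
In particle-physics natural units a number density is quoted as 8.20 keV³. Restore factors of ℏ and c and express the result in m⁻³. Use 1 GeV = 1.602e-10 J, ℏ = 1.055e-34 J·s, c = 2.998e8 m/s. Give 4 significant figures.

Number density is [L]⁻³ = [E]³/(ℏc)³.
1 GeV³ → 1/(ℏc)³ × (1 GeV in J)³ = 1.299e47 m⁻³.
Convert the energy scale: 8.20 keV³ = 8.20e-18 GeV³.
Result: 8.20e-18 × 1.299e47 = 1.065e30 m⁻³.

1.065e30 m⁻³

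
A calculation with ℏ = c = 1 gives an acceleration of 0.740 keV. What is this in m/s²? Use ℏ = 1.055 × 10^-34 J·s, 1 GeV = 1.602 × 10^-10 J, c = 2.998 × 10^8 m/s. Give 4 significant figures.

3.369 × 10^26 m/s²

Acceleration is [L]/[T]² = c·[E]/ℏ.
1 GeV → c/ℏ × (1 GeV in J) = 4.552 × 10^32 m/s².
Convert the energy scale: 0.740 keV = 7.40 × 10^-7 GeV.
Result: 7.40 × 10^-7 × 4.552 × 10^32 = 3.369 × 10^26 m/s².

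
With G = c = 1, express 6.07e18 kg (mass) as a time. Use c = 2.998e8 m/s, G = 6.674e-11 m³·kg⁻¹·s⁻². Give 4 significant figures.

Mass → time via G/c³.
6.07e18 kg × (G/c³) = 1.503e-17 s

1.503e-17 s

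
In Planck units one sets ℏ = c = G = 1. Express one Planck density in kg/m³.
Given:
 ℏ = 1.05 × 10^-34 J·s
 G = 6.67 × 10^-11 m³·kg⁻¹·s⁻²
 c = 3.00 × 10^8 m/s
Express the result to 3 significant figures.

ρ_P = c⁵/(ℏG²)
  = 2.43 × 10^42 / 4.67 × 10^-55
  = 5.20 × 10^96 kg/m³

5.20 × 10^96 kg/m³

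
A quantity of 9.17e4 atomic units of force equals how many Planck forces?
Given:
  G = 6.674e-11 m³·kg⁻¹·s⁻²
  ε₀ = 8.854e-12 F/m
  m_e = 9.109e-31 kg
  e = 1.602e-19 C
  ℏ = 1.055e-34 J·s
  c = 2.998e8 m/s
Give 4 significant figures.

6.227e-47

atomic unit of force: F_au = E_h/a₀ = m_e²e⁶/((4πε₀)³ℏ⁴) = 8.220e-8 N
Planck force: F_P = c⁴/G = 1.210e44 N
9.17e4 × 8.220e-8 / 1.210e44 = 6.227e-47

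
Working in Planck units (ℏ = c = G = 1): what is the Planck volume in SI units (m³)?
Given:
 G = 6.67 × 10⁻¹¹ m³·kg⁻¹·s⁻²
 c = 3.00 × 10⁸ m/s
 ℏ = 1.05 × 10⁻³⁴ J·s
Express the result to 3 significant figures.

Dimensional analysis gives V_P = (ℏG/c³)^(3/2).
  = √(1.75 × 10⁻²⁰⁹)
  = 4.18 × 10⁻¹⁰⁵ m³

4.18 × 10⁻¹⁰⁵ m³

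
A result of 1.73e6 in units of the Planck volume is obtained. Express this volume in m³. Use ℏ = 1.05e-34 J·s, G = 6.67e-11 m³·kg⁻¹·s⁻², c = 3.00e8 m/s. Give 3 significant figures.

7.23e-99 m³

One Planck volume: V_P = (ℏG/c³)^(3/2) = 4.18e-105 m³.
1.73e6 × 4.18e-105 m³ = 7.23e-99 m³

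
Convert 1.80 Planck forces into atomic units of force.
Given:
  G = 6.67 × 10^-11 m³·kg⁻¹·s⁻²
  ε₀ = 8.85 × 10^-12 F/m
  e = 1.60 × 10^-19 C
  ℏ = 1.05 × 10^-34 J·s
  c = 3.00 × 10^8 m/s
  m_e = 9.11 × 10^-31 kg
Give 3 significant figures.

2.62 × 10^51

Planck force: F_P = c⁴/G = 1.21 × 10^44 N
atomic unit of force: F_au = E_h/a₀ = m_e²e⁶/((4πε₀)³ℏ⁴) = 8.33 × 10^-8 N
1.80 × 1.21 × 10^44 / 8.33 × 10^-8 = 2.62 × 10^51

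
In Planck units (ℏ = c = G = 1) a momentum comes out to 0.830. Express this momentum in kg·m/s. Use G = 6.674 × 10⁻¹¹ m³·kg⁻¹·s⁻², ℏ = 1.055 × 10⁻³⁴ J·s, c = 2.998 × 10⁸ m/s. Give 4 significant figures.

One Planck momentum: p_P = √(ℏc³/G) = 6.527 kg·m/s.
0.830 × 6.527 kg·m/s = 5.417 kg·m/s

5.417 kg·m/s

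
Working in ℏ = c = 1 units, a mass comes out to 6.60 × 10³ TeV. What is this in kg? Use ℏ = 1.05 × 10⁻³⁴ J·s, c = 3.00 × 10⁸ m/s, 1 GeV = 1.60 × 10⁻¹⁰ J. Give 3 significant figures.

Mass is [E]/c²; divide by c².
1 GeV → 1/c² × (1 GeV in J) = 1.78 × 10⁻²⁷ kg.
Convert the energy scale: 6.60 × 10³ TeV = 6.60 × 10⁶ GeV.
Result: 6.60 × 10⁶ × 1.78 × 10⁻²⁷ = 1.17 × 10⁻²⁰ kg.

1.17 × 10⁻²⁰ kg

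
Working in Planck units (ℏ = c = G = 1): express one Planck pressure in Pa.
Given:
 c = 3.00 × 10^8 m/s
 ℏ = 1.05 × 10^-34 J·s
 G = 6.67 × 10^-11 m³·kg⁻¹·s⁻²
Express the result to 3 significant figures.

The unique combination of the constants set to 1 with dimensions of pressure is p_P = c⁷/(ℏG²).
  = 2.19 × 10^59 / 4.67 × 10^-55
  = 4.68 × 10^113 Pa

4.68 × 10^113 Pa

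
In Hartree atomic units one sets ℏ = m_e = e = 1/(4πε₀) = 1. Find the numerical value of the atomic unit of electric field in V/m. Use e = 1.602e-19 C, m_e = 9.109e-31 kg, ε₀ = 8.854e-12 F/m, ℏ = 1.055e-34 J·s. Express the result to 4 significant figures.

E_au = E_h/(e a₀) = m_e²e⁵/((4πε₀)³ℏ⁴)
E_h = 4.354e-18 J
a₀ = 5.297e-11 m
E_h/(e·a₀) = 5.131e11 V/m

5.131e11 V/m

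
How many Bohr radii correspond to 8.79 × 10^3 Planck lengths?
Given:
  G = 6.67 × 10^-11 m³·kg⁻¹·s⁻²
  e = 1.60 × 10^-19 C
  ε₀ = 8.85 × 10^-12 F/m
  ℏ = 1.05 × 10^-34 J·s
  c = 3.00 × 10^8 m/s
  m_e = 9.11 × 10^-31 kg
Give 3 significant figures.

2.69 × 10^-21

Planck length: ℓ_P = √(ℏG/c³) = 1.61 × 10^-35 m
Bohr radius: a₀ = 4πε₀ℏ²/(m_e e²) = 5.26 × 10^-11 m
8.79 × 10^3 × 1.61 × 10^-35 / 5.26 × 10^-11 = 2.69 × 10^-21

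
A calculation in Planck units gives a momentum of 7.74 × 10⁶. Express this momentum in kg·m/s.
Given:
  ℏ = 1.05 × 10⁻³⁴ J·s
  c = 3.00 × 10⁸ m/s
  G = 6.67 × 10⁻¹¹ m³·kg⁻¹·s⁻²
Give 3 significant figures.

One Planck momentum: p_P = √(ℏc³/G) = 6.52 kg·m/s.
7.74 × 10⁶ × 6.52 kg·m/s = 5.05 × 10⁷ kg·m/s

5.05 × 10⁷ kg·m/s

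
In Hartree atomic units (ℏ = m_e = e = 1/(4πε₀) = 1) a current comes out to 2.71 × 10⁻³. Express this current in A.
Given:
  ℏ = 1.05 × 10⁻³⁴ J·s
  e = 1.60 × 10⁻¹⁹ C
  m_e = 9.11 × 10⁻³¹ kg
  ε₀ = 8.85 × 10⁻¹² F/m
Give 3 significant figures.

One atomic unit of electric current: I_au = e E_h/ℏ = m_e e⁵/((4πε₀)²ℏ³) = 6.67 × 10⁻³ A.
2.71 × 10⁻³ × 6.67 × 10⁻³ A = 1.81 × 10⁻⁵ A

1.81 × 10⁻⁵ A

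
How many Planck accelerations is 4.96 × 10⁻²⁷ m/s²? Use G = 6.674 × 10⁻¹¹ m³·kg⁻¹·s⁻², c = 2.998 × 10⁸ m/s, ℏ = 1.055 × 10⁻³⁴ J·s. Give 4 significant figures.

8.921 × 10⁻⁷⁹

Planck acceleration: a_P = √(c⁷/(ℏG)) = 5.560 × 10⁵¹ m/s².
4.96 × 10⁻²⁷ / 5.560 × 10⁵¹ = 8.921 × 10⁻⁷⁹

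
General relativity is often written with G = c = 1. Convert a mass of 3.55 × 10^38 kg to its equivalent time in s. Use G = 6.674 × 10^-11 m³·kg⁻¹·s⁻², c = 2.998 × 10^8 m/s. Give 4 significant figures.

879.3 s

Mass → time via G/c³.
3.55 × 10^38 kg × (G/c³) = 879.3 s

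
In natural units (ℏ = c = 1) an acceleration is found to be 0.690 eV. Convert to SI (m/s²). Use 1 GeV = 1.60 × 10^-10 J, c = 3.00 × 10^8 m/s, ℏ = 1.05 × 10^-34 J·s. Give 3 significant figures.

Acceleration is [L]/[T]² = c·[E]/ℏ.
1 GeV → c/ℏ × (1 GeV in J) = 4.57 × 10^32 m/s².
Convert the energy scale: 0.690 eV = 6.90 × 10^-10 GeV.
Result: 6.90 × 10^-10 × 4.57 × 10^32 = 3.15 × 10^23 m/s².

3.15 × 10^23 m/s²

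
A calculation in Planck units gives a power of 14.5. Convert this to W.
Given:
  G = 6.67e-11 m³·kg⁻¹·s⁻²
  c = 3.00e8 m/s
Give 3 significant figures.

One Planck power: P_P = c⁵/G = 3.64e52 W.
14.5 × 3.64e52 W = 5.28e53 W

5.28e53 W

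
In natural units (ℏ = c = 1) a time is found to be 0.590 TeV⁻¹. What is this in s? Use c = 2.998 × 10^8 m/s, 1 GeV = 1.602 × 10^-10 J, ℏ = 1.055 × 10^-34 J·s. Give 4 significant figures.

3.885 × 10^-28 s

A time is [E]⁻¹ in ℏ=c=1; restore one factor of ℏ.
1 GeV⁻¹ → ℏ × (1 GeV in J)⁻¹ = 6.586 × 10^-25 s.
Convert the energy scale: 0.590 TeV⁻¹ = 5.90 × 10^-4 GeV⁻¹.
Result: 5.90 × 10^-4 × 6.586 × 10^-25 = 3.885 × 10^-28 s.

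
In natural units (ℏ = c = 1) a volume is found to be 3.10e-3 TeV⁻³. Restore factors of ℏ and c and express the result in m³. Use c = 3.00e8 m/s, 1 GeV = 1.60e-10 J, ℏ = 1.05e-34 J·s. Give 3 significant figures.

Volume is [L]³ = [E]⁻³·(ℏc)³.
1 GeV⁻³ → (ℏc)³ × (1 GeV in J)⁻³ = 7.63e-48 m³.
Convert the energy scale: 3.10e-3 TeV⁻³ = 3.10e-12 GeV⁻³.
Result: 3.10e-12 × 7.63e-48 = 2.37e-59 m³.

2.37e-59 m³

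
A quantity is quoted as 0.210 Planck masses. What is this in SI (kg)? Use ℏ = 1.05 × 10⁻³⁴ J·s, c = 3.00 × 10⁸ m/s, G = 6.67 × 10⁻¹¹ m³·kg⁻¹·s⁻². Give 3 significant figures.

One Planck mass: m_P = √(ℏc/G) = 2.17 × 10⁻⁸ kg.
0.210 × 2.17 × 10⁻⁸ kg = 4.56 × 10⁻⁹ kg

4.56 × 10⁻⁹ kg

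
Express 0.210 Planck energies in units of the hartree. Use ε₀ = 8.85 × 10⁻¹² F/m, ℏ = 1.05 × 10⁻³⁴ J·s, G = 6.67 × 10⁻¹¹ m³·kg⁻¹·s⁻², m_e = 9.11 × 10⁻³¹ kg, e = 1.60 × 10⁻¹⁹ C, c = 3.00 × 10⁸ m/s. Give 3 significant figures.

9.38 × 10²⁵

Planck energy: E_P = √(ℏc⁵/G) = 1.96 × 10⁹ J
hartree: E_h = m_e e⁴/(4πε₀ℏ)² = 4.38 × 10⁻¹⁸ J
0.210 × 1.96 × 10⁹ / 4.38 × 10⁻¹⁸ = 9.38 × 10²⁵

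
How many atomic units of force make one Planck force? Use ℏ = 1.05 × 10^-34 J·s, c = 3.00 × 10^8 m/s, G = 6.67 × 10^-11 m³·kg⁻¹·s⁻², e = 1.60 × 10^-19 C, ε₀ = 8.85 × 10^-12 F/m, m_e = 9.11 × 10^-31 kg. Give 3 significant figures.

1.46 × 10^51

Planck force: F_P = c⁴/G = 1.21 × 10^44 N
atomic unit of force: F_au = E_h/a₀ = m_e²e⁶/((4πε₀)³ℏ⁴) = 8.33 × 10^-8 N
ratio = 1.21 × 10^44 / 8.33 × 10^-8 = 1.46 × 10^51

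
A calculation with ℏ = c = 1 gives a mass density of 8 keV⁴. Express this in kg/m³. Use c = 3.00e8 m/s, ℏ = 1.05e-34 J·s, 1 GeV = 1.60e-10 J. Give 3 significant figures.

Mass density is [E]/(c²[L]³) = [E]⁴/(ℏ³c⁵).
1 GeV⁴ → 1/(ℏ³c⁵) × (1 GeV in J)⁴ = 2.33e20 kg/m³.
Convert the energy scale: 8 keV⁴ = 8.00e-24 GeV⁴.
Result: 8.00e-24 × 2.33e20 = 1.86e-3 kg/m³.

1.86e-3 kg/m³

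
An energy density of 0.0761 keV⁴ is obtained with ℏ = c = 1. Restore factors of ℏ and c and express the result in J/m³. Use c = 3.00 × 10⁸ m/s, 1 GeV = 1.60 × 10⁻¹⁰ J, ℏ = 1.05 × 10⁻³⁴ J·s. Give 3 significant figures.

[E]/[L]³ = [E]⁴/(ℏc)³; restore (ℏc)⁻³.
1 GeV⁴ → 1/(ℏc)³ × (1 GeV in J)⁴ = 2.10 × 10³⁷ J/m³.
Convert the energy scale: 0.0761 keV⁴ = 7.61 × 10⁻²⁶ GeV⁴.
Result: 7.61 × 10⁻²⁶ × 2.10 × 10³⁷ = 1.60 × 10¹² J/m³.

1.60 × 10¹² J/m³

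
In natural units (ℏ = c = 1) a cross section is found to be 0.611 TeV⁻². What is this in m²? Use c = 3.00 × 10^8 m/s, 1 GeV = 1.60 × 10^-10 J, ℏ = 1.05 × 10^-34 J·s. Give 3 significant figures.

2.37 × 10^-38 m²

Area is [L]² = [E]⁻²·(ℏc)²; restore (ℏc)².
1 GeV⁻² → (ℏc)² × (1 GeV in J)⁻² = 3.88 × 10^-32 m².
Convert the energy scale: 0.611 TeV⁻² = 6.11 × 10^-7 GeV⁻².
Result: 6.11 × 10^-7 × 3.88 × 10^-32 = 2.37 × 10^-38 m².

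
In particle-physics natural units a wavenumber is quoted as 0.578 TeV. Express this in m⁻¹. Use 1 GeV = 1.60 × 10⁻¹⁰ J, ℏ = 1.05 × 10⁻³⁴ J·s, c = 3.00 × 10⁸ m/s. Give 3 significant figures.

Inverse length is [E]/(ℏc).
1 GeV → 1/(ℏc) × (1 GeV in J) = 5.08 × 10¹⁵ m⁻¹.
Convert the energy scale: 0.578 TeV = 578 GeV.
Result: 578 × 5.08 × 10¹⁵ = 2.94 × 10¹⁸ m⁻¹.

2.94 × 10¹⁸ m⁻¹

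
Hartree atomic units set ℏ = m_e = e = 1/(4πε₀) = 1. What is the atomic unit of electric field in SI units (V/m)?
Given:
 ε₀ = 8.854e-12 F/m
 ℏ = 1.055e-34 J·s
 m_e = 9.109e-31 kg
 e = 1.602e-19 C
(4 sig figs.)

5.131e11 V/m

The unique combination of the constants set to 1 with dimensions of electric field is E_au = E_h/(e a₀) = m_e²e⁵/((4πε₀)³ℏ⁴).
E_h = 4.354e-18 J
a₀ = 5.297e-11 m
E_h/(e·a₀) = 5.131e11 V/m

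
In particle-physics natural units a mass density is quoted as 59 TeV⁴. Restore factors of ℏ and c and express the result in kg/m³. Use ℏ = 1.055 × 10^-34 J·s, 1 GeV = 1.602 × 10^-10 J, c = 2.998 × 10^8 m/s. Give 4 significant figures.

Mass density is [E]/(c²[L]³) = [E]⁴/(ℏ³c⁵).
1 GeV⁴ → 1/(ℏ³c⁵) × (1 GeV in J)⁴ = 2.316 × 10^20 kg/m³.
Convert the energy scale: 59 TeV⁴ = 5.90 × 10^13 GeV⁴.
Result: 5.90 × 10^13 × 2.316 × 10^20 = 1.366 × 10^34 kg/m³.

1.366 × 10^34 kg/m³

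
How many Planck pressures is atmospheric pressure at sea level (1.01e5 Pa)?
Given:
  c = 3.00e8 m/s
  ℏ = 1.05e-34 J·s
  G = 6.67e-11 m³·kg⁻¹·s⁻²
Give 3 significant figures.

2.16e-109

Planck pressure: p_P = c⁷/(ℏG²) = 4.68e113 Pa.
1.01e5 / 4.68e113 = 2.16e-109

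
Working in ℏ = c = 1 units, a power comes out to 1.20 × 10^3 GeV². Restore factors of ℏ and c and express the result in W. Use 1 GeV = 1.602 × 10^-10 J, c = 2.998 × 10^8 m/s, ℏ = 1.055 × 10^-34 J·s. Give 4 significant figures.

2.919 × 10^17 W

Power is [E]/[T] = [E]²/ℏ.
1 GeV² → 1/ℏ × (1 GeV in J)² = 2.433 × 10^14 W.
Result: 1.20 × 10^3 × 2.433 × 10^14 = 2.919 × 10^17 W.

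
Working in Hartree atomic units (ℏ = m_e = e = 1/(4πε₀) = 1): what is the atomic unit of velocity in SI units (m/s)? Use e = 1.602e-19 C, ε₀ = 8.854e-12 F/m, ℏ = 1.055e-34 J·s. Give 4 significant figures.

2.186e6 m/s

From ℏ = m_e = e = 1/(4πε₀) = 1 the velocity scale is v_au = e²/(4πε₀ℏ).
  = 2.566e-38 / 1.174e-44
  = 2.186e6 m/s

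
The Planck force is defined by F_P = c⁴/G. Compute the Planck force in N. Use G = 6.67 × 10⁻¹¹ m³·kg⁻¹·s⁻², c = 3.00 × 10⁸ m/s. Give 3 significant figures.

F_P = c⁴/G
  = 8.10 × 10³³ / 6.67 × 10⁻¹¹
  = 1.21 × 10⁴⁴ N

1.21 × 10⁴⁴ N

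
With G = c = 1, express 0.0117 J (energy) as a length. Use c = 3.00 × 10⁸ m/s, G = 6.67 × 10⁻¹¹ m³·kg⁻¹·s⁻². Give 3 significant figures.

Energy → length via G/c⁴.
0.0117 J × (G/c⁴) = 9.63 × 10⁻⁴⁷ m

9.63 × 10⁻⁴⁷ m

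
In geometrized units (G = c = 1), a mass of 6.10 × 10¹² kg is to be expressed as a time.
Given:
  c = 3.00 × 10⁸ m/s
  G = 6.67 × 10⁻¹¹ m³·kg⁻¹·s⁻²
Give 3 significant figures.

Mass → time via G/c³.
6.10 × 10¹² kg × (G/c³) = 1.51 × 10⁻²³ s

1.51 × 10⁻²³ s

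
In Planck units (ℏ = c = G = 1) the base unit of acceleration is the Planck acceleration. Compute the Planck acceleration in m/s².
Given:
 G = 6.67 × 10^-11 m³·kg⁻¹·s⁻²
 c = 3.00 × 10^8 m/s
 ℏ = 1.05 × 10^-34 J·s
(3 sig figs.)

a_P = √(c⁷/(ℏG))
  = √(3.12 × 10^103)
  = 5.59 × 10^51 m/s²

5.59 × 10^51 m/s²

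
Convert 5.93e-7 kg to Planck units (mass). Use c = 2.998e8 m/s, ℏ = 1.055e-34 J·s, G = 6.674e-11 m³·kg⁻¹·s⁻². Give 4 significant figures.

Planck mass: m_P = √(ℏc/G) = 2.177e-8 kg.
5.93e-7 / 2.177e-8 = 27.24

27.24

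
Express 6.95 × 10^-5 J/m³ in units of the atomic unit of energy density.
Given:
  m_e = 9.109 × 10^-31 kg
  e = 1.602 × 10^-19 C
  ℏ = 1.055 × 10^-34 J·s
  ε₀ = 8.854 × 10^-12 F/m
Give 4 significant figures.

atomic unit of energy density: u_au = E_h/a₀³ = m_e⁴e¹⁰/((4πε₀)⁵ℏ⁸) = 2.929 × 10^13 J/m³.
6.95 × 10^-5 / 2.929 × 10^13 = 2.373 × 10^-18

2.373 × 10^-18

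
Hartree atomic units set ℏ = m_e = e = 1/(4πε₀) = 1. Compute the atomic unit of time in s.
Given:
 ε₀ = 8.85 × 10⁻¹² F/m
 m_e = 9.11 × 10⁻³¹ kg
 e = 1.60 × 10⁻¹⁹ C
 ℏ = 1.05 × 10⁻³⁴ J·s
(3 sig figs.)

The unique combination of the constants set to 1 with dimensions of time is τ_au = (4πε₀)²ℏ³/(m_e e⁴).
E_h = 4.38 × 10⁻¹⁸ J
ℏ/E_h = 2.40 × 10⁻¹⁷ s

2.40 × 10⁻¹⁷ s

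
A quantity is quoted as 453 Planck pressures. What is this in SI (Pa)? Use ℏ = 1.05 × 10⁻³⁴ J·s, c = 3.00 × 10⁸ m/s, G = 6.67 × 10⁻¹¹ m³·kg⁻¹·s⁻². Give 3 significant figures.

One Planck pressure: p_P = c⁷/(ℏG²) = 4.68 × 10¹¹³ Pa.
453 × 4.68 × 10¹¹³ Pa = 2.12 × 10¹¹⁶ Pa

2.12 × 10¹¹⁶ Pa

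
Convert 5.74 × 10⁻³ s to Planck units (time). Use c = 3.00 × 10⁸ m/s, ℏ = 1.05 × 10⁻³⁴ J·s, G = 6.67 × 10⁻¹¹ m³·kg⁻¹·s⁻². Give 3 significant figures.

Planck time: t_P = √(ℏG/c⁵) = 5.37 × 10⁻⁴⁴ s.
5.74 × 10⁻³ / 5.37 × 10⁻⁴⁴ = 1.07 × 10⁴¹

1.07 × 10⁴¹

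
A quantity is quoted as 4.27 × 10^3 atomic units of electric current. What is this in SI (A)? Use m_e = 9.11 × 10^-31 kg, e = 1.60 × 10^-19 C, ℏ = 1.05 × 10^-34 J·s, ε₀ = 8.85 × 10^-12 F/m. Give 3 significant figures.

28.5 A

One atomic unit of electric current: I_au = e E_h/ℏ = m_e e⁵/((4πε₀)²ℏ³) = 6.67 × 10^-3 A.
4.27 × 10^3 × 6.67 × 10^-3 A = 28.5 A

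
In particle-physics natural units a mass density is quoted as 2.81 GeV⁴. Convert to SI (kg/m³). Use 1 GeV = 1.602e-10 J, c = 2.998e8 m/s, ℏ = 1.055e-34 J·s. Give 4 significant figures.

Mass density is [E]/(c²[L]³) = [E]⁴/(ℏ³c⁵).
1 GeV⁴ → 1/(ℏ³c⁵) × (1 GeV in J)⁴ = 2.316e20 kg/m³.
Result: 2.81 × 2.316e20 = 6.508e20 kg/m³.

6.508e20 kg/m³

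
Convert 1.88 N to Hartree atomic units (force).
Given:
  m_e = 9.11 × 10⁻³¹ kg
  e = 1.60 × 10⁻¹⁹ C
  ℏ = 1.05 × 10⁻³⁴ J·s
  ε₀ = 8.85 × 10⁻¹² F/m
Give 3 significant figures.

atomic unit of force: F_au = E_h/a₀ = m_e²e⁶/((4πε₀)³ℏ⁴) = 8.33 × 10⁻⁸ N.
1.88 / 8.33 × 10⁻⁸ = 2.26 × 10⁷

2.26 × 10⁷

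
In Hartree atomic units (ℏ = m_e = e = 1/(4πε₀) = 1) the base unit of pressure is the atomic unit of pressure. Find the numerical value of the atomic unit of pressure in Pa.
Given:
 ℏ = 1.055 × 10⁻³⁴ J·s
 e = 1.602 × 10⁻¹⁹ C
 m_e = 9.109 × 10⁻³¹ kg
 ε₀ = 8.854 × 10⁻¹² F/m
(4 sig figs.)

2.929 × 10¹³ Pa

P_au = E_h/a₀³ = m_e⁴e¹⁰/((4πε₀)⁵ℏ⁸)
E_h = 4.354 × 10⁻¹⁸ J
a₀ = 5.297 × 10⁻¹¹ m
E_h/a₀³ = 2.929 × 10¹³ Pa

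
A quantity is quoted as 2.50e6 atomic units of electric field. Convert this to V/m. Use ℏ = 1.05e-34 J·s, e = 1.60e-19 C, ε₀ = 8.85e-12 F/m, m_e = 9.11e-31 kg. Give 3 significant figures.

One atomic unit of electric field: E_au = E_h/(e a₀) = m_e²e⁵/((4πε₀)³ℏ⁴) = 5.20e11 V/m.
2.50e6 × 5.20e11 V/m = 1.30e18 V/m

1.30e18 V/m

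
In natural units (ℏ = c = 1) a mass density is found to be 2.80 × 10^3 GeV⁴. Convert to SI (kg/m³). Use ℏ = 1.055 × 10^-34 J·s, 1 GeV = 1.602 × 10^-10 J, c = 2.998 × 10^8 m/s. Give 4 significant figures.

6.485 × 10^23 kg/m³

Mass density is [E]/(c²[L]³) = [E]⁴/(ℏ³c⁵).
1 GeV⁴ → 1/(ℏ³c⁵) × (1 GeV in J)⁴ = 2.316 × 10^20 kg/m³.
Result: 2.80 × 10^3 × 2.316 × 10^20 = 6.485 × 10^23 kg/m³.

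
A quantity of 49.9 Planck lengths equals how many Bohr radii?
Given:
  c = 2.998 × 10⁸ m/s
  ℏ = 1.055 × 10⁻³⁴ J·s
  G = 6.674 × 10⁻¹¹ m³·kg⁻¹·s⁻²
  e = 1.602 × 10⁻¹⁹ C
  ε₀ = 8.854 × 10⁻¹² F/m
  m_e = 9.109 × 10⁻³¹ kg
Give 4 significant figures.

1.523 × 10⁻²³

Planck length: ℓ_P = √(ℏG/c³) = 1.616 × 10⁻³⁵ m
Bohr radius: a₀ = 4πε₀ℏ²/(m_e e²) = 5.297 × 10⁻¹¹ m
49.9 × 1.616 × 10⁻³⁵ / 5.297 × 10⁻¹¹ = 1.523 × 10⁻²³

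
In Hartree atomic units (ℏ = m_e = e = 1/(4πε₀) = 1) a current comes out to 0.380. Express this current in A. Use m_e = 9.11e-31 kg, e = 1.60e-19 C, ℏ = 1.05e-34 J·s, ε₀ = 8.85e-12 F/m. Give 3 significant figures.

One atomic unit of electric current: I_au = e E_h/ℏ = m_e e⁵/((4πε₀)²ℏ³) = 6.67e-3 A.
0.380 × 6.67e-3 A = 2.54e-3 A

2.54e-3 A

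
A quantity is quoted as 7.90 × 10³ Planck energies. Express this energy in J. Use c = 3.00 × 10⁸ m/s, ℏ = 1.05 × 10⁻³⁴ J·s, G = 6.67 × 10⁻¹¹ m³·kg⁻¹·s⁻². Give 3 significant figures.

One Planck energy: E_P = √(ℏc⁵/G) = 1.96 × 10⁹ J.
7.90 × 10³ × 1.96 × 10⁹ J = 1.55 × 10¹³ J

1.55 × 10¹³ J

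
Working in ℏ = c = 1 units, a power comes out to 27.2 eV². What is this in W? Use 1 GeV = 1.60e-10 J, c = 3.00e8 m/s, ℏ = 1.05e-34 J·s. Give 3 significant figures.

6.63e-3 W

Power is [E]/[T] = [E]²/ℏ.
1 GeV² → 1/ℏ × (1 GeV in J)² = 2.44e14 W.
Convert the energy scale: 27.2 eV² = 2.72e-17 GeV².
Result: 2.72e-17 × 2.44e14 = 6.63e-3 W.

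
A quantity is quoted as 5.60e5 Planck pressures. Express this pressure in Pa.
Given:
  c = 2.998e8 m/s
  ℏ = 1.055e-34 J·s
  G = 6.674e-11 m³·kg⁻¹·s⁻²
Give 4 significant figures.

One Planck pressure: p_P = c⁷/(ℏG²) = 4.632e113 Pa.
5.60e5 × 4.632e113 Pa = 2.594e119 Pa

2.594e119 Pa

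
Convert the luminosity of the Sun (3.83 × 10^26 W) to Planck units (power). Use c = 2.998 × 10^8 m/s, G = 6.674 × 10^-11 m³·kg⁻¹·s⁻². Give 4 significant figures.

1.055 × 10^-26

Planck power: P_P = c⁵/G = 3.629 × 10^52 W.
3.83 × 10^26 / 3.629 × 10^52 = 1.055 × 10^-26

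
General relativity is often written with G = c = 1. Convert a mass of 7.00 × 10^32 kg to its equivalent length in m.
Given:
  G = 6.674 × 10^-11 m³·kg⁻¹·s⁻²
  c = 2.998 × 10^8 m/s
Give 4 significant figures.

In G = c = 1 units mass has dimensions of length; the conversion factor is G/c².
7.00 × 10^32 kg × (G/c²) = 5.198 × 10^5 m

5.198 × 10^5 m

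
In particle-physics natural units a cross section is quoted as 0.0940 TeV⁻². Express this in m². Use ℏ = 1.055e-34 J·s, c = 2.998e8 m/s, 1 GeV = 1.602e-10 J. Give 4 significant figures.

Area is [L]² = [E]⁻²·(ℏc)²; restore (ℏc)².
1 GeV⁻² → (ℏc)² × (1 GeV in J)⁻² = 3.898e-32 m².
Convert the energy scale: 0.0940 TeV⁻² = 9.40e-8 GeV⁻².
Result: 9.40e-8 × 3.898e-32 = 3.664e-39 m².

3.664e-39 m²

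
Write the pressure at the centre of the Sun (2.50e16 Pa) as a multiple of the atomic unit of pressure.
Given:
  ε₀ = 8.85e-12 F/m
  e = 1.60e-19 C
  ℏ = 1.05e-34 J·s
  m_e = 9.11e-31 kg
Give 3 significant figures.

atomic unit of pressure: P_au = E_h/a₀³ = m_e⁴e¹⁰/((4πε₀)⁵ℏ⁸) = 3.01e13 Pa.
2.50e16 / 3.01e13 = 830

830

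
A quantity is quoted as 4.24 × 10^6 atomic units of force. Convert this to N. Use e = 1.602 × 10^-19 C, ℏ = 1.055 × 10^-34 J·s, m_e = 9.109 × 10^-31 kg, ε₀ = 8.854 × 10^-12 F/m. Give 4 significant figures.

0.3485 N

One atomic unit of force: F_au = E_h/a₀ = m_e²e⁶/((4πε₀)³ℏ⁴) = 8.220 × 10^-8 N.
4.24 × 10^6 × 8.220 × 10^-8 N = 0.3485 N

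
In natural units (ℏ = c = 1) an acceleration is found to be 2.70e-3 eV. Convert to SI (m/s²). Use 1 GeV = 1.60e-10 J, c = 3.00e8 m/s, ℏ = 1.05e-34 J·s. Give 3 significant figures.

Acceleration is [L]/[T]² = c·[E]/ℏ.
1 GeV → c/ℏ × (1 GeV in J) = 4.57e32 m/s².
Convert the energy scale: 2.70e-3 eV = 2.70e-12 GeV.
Result: 2.70e-12 × 4.57e32 = 1.23e21 m/s².

1.23e21 m/s²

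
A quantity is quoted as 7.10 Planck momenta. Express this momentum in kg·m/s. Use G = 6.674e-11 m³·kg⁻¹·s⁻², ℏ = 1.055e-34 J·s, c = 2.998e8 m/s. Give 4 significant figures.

46.34 kg·m/s

One Planck momentum: p_P = √(ℏc³/G) = 6.527 kg·m/s.
7.10 × 6.527 kg·m/s = 46.34 kg·m/s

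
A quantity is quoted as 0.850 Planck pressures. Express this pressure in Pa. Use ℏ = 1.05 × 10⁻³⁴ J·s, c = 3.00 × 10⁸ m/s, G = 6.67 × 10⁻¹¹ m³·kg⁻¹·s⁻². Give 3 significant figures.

One Planck pressure: p_P = c⁷/(ℏG²) = 4.68 × 10¹¹³ Pa.
0.850 × 4.68 × 10¹¹³ Pa = 3.98 × 10¹¹³ Pa

3.98 × 10¹¹³ Pa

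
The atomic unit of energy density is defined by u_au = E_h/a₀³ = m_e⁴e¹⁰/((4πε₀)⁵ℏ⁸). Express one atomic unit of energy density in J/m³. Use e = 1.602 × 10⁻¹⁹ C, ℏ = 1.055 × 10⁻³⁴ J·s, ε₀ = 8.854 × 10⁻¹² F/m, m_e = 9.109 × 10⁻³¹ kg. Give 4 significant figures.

u_au = E_h/a₀³ = m_e⁴e¹⁰/((4πε₀)⁵ℏ⁸)
E_h = 4.354 × 10⁻¹⁸ J
a₀ = 5.297 × 10⁻¹¹ m
E_h/a₀³ = 2.929 × 10¹³ J/m³

2.929 × 10¹³ J/m³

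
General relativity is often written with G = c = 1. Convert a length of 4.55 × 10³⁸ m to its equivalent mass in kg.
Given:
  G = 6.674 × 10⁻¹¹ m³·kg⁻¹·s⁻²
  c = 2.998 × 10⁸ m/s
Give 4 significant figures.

Length → mass via c²/G.
4.55 × 10³⁸ m × (c²/G) = 6.128 × 10⁶⁵ kg

6.128 × 10⁶⁵ kg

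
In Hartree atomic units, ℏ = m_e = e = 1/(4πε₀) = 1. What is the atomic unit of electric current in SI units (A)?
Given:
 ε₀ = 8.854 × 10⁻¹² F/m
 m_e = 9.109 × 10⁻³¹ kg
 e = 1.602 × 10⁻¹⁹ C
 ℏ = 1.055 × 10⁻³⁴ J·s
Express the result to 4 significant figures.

6.612 × 10⁻³ A

Dimensional analysis gives I_au = e E_h/ℏ = m_e e⁵/((4πε₀)²ℏ³).
E_h = 4.354 × 10⁻¹⁸ J
e·E_h/ℏ = 6.612 × 10⁻³ A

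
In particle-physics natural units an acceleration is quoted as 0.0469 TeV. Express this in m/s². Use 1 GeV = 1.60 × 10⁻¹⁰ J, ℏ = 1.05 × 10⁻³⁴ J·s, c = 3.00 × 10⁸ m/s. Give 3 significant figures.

2.14 × 10³⁴ m/s²

Acceleration is [L]/[T]² = c·[E]/ℏ.
1 GeV → c/ℏ × (1 GeV in J) = 4.57 × 10³² m/s².
Convert the energy scale: 0.0469 TeV = 46.9 GeV.
Result: 46.9 × 4.57 × 10³² = 2.14 × 10³⁴ m/s².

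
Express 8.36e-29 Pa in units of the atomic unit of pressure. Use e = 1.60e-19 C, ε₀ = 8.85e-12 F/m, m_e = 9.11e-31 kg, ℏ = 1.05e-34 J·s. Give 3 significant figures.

2.77e-42

atomic unit of pressure: P_au = E_h/a₀³ = m_e⁴e¹⁰/((4πε₀)⁵ℏ⁸) = 3.01e13 Pa.
8.36e-29 / 3.01e13 = 2.77e-42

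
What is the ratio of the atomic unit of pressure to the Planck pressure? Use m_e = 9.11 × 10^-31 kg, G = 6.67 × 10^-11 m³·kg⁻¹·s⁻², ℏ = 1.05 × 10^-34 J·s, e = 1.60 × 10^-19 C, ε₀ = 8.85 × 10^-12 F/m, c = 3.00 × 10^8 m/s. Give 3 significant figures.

6.44 × 10^-101

atomic unit of pressure: P_au = E_h/a₀³ = m_e⁴e¹⁰/((4πε₀)⁵ℏ⁸) = 3.01 × 10^13 Pa
Planck pressure: p_P = c⁷/(ℏG²) = 4.68 × 10^113 Pa
ratio = 3.01 × 10^13 / 4.68 × 10^113 = 6.44 × 10^-101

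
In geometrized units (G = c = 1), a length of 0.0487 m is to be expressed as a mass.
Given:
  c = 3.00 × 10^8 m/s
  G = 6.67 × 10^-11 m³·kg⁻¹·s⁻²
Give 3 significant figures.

Length → mass via c²/G.
0.0487 m × (c²/G) = 6.57 × 10^25 kg

6.57 × 10^25 kg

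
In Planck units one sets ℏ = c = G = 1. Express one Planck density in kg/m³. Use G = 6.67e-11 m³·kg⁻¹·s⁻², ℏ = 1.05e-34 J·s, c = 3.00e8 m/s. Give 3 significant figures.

5.20e96 kg/m³

ρ_P = c⁵/(ℏG²)
  = 2.43e42 / 4.67e-55
  = 5.20e96 kg/m³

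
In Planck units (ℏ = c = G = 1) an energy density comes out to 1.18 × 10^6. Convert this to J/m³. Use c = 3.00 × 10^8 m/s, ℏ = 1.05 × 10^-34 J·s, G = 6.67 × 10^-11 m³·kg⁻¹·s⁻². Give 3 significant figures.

One Planck energy density: u_P = c⁷/(ℏG²) = 4.68 × 10^113 J/m³.
1.18 × 10^6 × 4.68 × 10^113 J/m³ = 5.52 × 10^119 J/m³

5.52 × 10^119 J/m³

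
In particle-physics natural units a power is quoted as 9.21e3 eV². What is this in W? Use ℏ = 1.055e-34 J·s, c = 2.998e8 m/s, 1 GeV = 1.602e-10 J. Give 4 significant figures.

Power is [E]/[T] = [E]²/ℏ.
1 GeV² → 1/ℏ × (1 GeV in J)² = 2.433e14 W.
Convert the energy scale: 9.21e3 eV² = 9.21e-15 GeV².
Result: 9.21e-15 × 2.433e14 = 2.240 W.

2.240 W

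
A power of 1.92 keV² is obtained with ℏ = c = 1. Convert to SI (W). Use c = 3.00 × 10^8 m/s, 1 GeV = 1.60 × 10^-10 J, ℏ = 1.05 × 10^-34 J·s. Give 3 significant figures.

Power is [E]/[T] = [E]²/ℏ.
1 GeV² → 1/ℏ × (1 GeV in J)² = 2.44 × 10^14 W.
Convert the energy scale: 1.92 keV² = 1.92 × 10^-12 GeV².
Result: 1.92 × 10^-12 × 2.44 × 10^14 = 468 W.

468 W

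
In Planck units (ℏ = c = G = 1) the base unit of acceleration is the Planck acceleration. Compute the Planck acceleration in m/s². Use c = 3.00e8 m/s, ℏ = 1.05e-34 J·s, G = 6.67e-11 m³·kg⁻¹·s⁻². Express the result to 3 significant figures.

5.59e51 m/s²

a_P = √(c⁷/(ℏG))
  = √(3.12e103)
  = 5.59e51 m/s²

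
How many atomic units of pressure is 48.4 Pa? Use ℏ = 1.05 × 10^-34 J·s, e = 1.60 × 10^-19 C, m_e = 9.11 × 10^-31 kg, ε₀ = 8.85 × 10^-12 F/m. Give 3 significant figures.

atomic unit of pressure: P_au = E_h/a₀³ = m_e⁴e¹⁰/((4πε₀)⁵ℏ⁸) = 3.01 × 10^13 Pa.
48.4 / 3.01 × 10^13 = 1.61 × 10^-12

1.61 × 10^-12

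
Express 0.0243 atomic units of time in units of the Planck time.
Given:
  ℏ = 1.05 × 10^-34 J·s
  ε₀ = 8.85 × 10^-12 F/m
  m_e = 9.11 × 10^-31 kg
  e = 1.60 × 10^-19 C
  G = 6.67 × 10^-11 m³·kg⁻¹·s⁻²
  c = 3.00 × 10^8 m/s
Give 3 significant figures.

atomic unit of time: τ_au = (4πε₀)²ℏ³/(m_e e⁴) = 2.40 × 10^-17 s
Planck time: t_P = √(ℏG/c⁵) = 5.37 × 10^-44 s
0.0243 × 2.40 × 10^-17 / 5.37 × 10^-44 = 1.09 × 10^25

1.09 × 10^25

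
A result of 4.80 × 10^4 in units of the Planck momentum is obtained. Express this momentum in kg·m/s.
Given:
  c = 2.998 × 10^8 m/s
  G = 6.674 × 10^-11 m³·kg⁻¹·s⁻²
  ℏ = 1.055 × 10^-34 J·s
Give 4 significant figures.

3.133 × 10^5 kg·m/s

One Planck momentum: p_P = √(ℏc³/G) = 6.527 kg·m/s.
4.80 × 10^4 × 6.527 kg·m/s = 3.133 × 10^5 kg·m/s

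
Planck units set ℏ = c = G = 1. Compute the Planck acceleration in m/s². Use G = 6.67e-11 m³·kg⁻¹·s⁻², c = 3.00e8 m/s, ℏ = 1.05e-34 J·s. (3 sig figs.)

From ℏ = c = G = 1 the acceleration scale is a_P = √(c⁷/(ℏG)).
  = √(3.12e103)
  = 5.59e51 m/s²

5.59e51 m/s²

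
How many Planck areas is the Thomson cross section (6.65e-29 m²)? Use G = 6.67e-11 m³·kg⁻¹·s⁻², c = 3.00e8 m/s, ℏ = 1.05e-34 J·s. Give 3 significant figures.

2.56e41

Planck area: A_P = ℏG/c³ = 2.59e-70 m².
6.65e-29 / 2.59e-70 = 2.56e41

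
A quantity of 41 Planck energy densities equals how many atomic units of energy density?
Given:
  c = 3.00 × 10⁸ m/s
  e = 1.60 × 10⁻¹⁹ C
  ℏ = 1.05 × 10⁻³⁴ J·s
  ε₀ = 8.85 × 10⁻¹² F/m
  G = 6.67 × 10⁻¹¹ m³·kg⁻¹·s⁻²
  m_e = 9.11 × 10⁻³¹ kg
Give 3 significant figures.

Planck energy density: u_P = c⁷/(ℏG²) = 4.68 × 10¹¹³ J/m³
atomic unit of energy density: u_au = E_h/a₀³ = m_e⁴e¹⁰/((4πε₀)⁵ℏ⁸) = 3.01 × 10¹³ J/m³
41 × 4.68 × 10¹¹³ / 3.01 × 10¹³ = 6.37 × 10¹⁰¹

6.37 × 10¹⁰¹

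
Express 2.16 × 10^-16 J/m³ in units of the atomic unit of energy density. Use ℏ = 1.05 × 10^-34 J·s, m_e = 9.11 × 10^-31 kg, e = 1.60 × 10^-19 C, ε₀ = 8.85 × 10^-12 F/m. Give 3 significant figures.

7.17 × 10^-30

atomic unit of energy density: u_au = E_h/a₀³ = m_e⁴e¹⁰/((4πε₀)⁵ℏ⁸) = 3.01 × 10^13 J/m³.
2.16 × 10^-16 / 3.01 × 10^13 = 7.17 × 10^-30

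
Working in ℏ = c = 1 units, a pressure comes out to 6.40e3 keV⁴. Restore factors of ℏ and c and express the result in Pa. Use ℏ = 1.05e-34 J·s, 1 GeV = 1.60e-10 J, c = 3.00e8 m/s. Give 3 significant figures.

Pressure is [E]/[L]³ = [E]⁴/(ℏc)³.
1 GeV⁴ → 1/(ℏc)³ × (1 GeV in J)⁴ = 2.10e37 Pa.
Convert the energy scale: 6.40e3 keV⁴ = 6.40e-21 GeV⁴.
Result: 6.40e-21 × 2.10e37 = 1.34e17 Pa.

1.34e17 Pa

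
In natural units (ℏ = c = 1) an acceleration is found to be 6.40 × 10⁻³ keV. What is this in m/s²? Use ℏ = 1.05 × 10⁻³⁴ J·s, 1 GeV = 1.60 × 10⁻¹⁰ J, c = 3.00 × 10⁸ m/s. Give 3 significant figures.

Acceleration is [L]/[T]² = c·[E]/ℏ.
1 GeV → c/ℏ × (1 GeV in J) = 4.57 × 10³² m/s².
Convert the energy scale: 6.40 × 10⁻³ keV = 6.40 × 10⁻⁹ GeV.
Result: 6.40 × 10⁻⁹ × 4.57 × 10³² = 2.93 × 10²⁴ m/s².

2.93 × 10²⁴ m/s²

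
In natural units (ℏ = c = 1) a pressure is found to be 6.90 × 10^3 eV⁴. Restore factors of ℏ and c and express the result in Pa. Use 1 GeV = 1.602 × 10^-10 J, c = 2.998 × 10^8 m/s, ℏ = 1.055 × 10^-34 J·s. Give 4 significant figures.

1.436 × 10^5 Pa

Pressure is [E]/[L]³ = [E]⁴/(ℏc)³.
1 GeV⁴ → 1/(ℏc)³ × (1 GeV in J)⁴ = 2.082 × 10^37 Pa.
Convert the energy scale: 6.90 × 10^3 eV⁴ = 6.90 × 10^-33 GeV⁴.
Result: 6.90 × 10^-33 × 2.082 × 10^37 = 1.436 × 10^5 Pa.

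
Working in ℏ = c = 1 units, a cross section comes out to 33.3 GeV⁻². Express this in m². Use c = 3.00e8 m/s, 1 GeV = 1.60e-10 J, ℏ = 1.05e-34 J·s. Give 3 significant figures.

Area is [L]² = [E]⁻²·(ℏc)²; restore (ℏc)².
1 GeV⁻² → (ℏc)² × (1 GeV in J)⁻² = 3.88e-32 m².
Result: 33.3 × 3.88e-32 = 1.29e-30 m².

1.29e-30 m²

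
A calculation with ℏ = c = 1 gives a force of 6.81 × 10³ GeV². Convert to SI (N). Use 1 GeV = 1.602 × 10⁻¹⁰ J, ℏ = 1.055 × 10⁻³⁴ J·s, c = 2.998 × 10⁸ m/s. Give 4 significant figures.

5.526 × 10⁹ N

Force is [E]/[L] = [E]²/(ℏc); restore (ℏc)⁻¹.
1 GeV² → 1/(ℏc) × (1 GeV in J)² = 8.114 × 10⁵ N.
Result: 6.81 × 10³ × 8.114 × 10⁵ = 5.526 × 10⁹ N.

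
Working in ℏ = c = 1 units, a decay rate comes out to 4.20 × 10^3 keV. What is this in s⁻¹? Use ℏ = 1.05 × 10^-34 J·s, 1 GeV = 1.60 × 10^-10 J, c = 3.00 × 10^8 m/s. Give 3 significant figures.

6.40 × 10^21 s⁻¹

A rate is [E]/ℏ; divide by ℏ.
1 GeV → 1/ℏ × (1 GeV in J) = 1.52 × 10^24 s⁻¹.
Convert the energy scale: 4.20 × 10^3 keV = 4.20 × 10^-3 GeV.
Result: 4.20 × 10^-3 × 1.52 × 10^24 = 6.40 × 10^21 s⁻¹.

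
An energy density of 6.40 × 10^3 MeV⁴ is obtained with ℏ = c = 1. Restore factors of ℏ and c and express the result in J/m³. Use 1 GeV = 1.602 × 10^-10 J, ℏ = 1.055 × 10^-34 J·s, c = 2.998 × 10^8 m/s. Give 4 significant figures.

1.332 × 10^29 J/m³

[E]/[L]³ = [E]⁴/(ℏc)³; restore (ℏc)⁻³.
1 GeV⁴ → 1/(ℏc)³ × (1 GeV in J)⁴ = 2.082 × 10^37 J/m³.
Convert the energy scale: 6.40 × 10^3 MeV⁴ = 6.40 × 10^-9 GeV⁴.
Result: 6.40 × 10^-9 × 2.082 × 10^37 = 1.332 × 10^29 J/m³.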